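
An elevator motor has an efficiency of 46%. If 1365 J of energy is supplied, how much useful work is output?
W_out = η·W_in = 0.46·1365 = 627.9 J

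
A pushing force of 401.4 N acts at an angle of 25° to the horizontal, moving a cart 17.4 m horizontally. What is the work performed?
W = F·d·cosθ = (401.4)(17.4)cos(25°) = 6330 J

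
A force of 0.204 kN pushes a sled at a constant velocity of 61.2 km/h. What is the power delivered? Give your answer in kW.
Convert to SI: F = 204.0 N, v = 17.0 m/s
P = Fv = (204.0)(17.0) = 3468.0 W = 3.468 kW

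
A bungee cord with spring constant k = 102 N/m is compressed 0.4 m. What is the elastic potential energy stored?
PE = ½kx² = ½(102)(0.4)² = 8.16 J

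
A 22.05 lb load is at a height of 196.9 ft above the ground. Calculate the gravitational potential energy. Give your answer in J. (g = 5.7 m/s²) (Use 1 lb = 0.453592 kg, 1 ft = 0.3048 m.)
Convert to SI: m = 10.0017 kg, h = 60.0151 m
PE = mgh = (10.0017)(5.7)(60.0151) = 3421 J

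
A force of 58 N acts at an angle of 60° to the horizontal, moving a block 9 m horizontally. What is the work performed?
W = F·d·cosθ = (58)(9)cos(60°) = 261.0 J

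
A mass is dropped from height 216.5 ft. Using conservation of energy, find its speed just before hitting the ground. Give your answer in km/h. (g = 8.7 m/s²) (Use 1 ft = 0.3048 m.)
Convert to SI: h = 65.9892 m
mgh = ½mv² ⇒ v = √(2gh) = √(2·8.7·65.9892) = 33.8853 m/s = 122.0 km/h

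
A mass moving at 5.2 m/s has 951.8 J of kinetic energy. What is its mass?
m = 2·KE/v² = 2·951.8/(5.2)² = 70.4 kg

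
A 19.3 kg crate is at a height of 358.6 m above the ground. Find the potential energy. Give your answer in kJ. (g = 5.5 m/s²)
PE = mgh = (19.3)(5.5)(358.6) = 38065.4 J = 38.07 kJ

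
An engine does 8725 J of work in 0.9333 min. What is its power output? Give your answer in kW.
Convert to SI: W = 8725.0 J, t = 55.998 s
P = W/t = 8725.0/55.998 = 155.809 W = 0.1558 kW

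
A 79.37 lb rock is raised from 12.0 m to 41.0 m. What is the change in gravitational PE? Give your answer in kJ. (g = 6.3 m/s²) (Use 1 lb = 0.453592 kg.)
Convert to SI: m = 36.0016 kg, Δh = 29.0 m
ΔPE = mgΔh = (36.0016)(6.3)(29.0) = 6577.49 J = 6.577 kJ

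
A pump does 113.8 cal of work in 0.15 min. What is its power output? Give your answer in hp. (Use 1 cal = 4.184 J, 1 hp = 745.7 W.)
Convert to SI: W = 476.139 J, t = 9.0 s
P = W/t = 476.139/9.0 = 52.9044 W = 0.07095 hp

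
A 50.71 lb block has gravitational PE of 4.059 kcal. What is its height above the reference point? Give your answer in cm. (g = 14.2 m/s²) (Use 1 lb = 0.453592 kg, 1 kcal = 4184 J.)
Convert to SI: m = 23.0017 kg, PE = 16982.9 J
h = PE/(mg) = 16982.9/(23.0017·14.2) = 51.9952 m = 5200 cm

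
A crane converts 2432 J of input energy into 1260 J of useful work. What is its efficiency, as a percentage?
η = W_out/W_in = 1260/2432 = 51.81%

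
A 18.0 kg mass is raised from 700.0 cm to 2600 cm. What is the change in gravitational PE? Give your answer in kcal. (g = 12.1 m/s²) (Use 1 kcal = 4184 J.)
Convert to SI: m = 18.0 kg, Δh = 19.0 m
ΔPE = mgΔh = (18.0)(12.1)(19.0) = 4138.2 J = 0.9891 kcal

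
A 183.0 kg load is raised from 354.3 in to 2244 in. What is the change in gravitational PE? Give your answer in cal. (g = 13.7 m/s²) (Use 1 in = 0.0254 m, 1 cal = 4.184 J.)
Convert to SI: m = 183.0 kg, Δh = 47.9984 m
ΔPE = mgΔh = (183.0)(13.7)(47.9984) = 120337 J = 28760 cal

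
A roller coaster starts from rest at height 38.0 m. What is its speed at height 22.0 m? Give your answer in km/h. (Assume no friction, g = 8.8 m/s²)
mgh₁ = mgh₂ + ½mv² ⇒ v = √(2g(h₁−h₂)) = √(2·8.8·16.0) = 16.7809 m/s = 60.41 km/h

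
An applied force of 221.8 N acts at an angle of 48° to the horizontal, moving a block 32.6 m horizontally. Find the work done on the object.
W = F·d·cosθ = (221.8)(32.6)cos(48°) = 4838 J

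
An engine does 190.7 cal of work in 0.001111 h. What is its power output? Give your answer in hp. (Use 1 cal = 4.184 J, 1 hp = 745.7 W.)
Convert to SI: W = 797.889 J, t = 3.9996 s
P = W/t = 797.889/3.9996 = 199.492 W = 0.2675 hp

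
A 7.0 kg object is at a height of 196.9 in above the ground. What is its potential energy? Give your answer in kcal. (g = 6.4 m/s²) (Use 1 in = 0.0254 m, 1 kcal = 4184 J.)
Convert to SI: m = 7.0 kg, h = 5.00126 m
PE = mgh = (7.0)(6.4)(5.00126) = 224.056 J = 0.05355 kcal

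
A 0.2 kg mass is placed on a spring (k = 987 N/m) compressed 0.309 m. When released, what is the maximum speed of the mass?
½kx² = ½mv² ⇒ v = x√(k/m) = (0.309)√(987/0.2) = 21.71 m/s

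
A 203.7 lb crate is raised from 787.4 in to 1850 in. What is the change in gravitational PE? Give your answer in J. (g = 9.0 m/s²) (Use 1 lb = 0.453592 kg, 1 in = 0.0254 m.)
Convert to SI: m = 92.3967 kg, Δh = 26.99 m
ΔPE = mgΔh = (92.3967)(9.0)(26.99) = 22440 J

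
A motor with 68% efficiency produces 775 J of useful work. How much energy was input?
W_in = W_out/η = 775/0.68 = 1140 J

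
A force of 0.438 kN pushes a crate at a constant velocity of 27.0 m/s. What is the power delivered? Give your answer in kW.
Convert to SI: F = 438.0 N, v = 27.0 m/s
P = Fv = (438.0)(27.0) = 11826.0 W = 11.83 kW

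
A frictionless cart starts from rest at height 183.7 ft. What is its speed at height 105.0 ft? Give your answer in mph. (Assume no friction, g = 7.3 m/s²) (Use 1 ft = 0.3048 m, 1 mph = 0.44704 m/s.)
Convert to SI: h₁−h₂ = 23.9878 m
mgh₁ = mgh₂ + ½mv² ⇒ v = √(2g(h₁−h₂)) = √(2·7.3·23.9878) = 18.7142 m/s = 41.86 mph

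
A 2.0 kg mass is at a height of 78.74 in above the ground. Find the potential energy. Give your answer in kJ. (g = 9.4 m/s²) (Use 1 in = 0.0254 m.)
Convert to SI: m = 2.0 kg, h = 2.0 m
PE = mgh = (2.0)(9.4)(2.0) = 37.5999 J = 0.0376 kJ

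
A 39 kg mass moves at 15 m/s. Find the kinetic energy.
KE = ½mv² = ½(39)(15)² = 4387.5 J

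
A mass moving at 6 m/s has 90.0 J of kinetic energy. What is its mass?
m = 2·KE/v² = 2·90.0/(6)² = 5.0 kg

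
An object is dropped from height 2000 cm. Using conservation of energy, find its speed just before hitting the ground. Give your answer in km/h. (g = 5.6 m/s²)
Convert to SI: h = 20.0 m
mgh = ½mv² ⇒ v = √(2gh) = √(2·5.6·20.0) = 14.9666 m/s = 53.88 km/h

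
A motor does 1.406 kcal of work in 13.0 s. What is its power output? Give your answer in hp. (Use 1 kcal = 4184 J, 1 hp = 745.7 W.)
Convert to SI: W = 5882.7 J, t = 13.0 s
P = W/t = 5882.7/13.0 = 452.516 W = 0.6068 hp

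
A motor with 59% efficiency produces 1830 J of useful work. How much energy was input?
W_in = W_out/η = 1830/0.59 = 3102 J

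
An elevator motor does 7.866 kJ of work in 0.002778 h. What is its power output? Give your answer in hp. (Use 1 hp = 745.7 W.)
Convert to SI: W = 7866.0 J, t = 10.0008 s
P = W/t = 7866.0/10.0008 = 786.537 W = 1.055 hp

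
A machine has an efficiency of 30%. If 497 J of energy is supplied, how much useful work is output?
W_out = η·W_in = 0.3·497 = 149.1 J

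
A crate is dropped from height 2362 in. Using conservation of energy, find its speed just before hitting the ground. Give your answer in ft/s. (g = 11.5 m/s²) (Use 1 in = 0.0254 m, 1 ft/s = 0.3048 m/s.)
Convert to SI: h = 59.9948 m
mgh = ½mv² ⇒ v = √(2gh) = √(2·11.5·59.9948) = 37.1467 m/s = 121.9 ft/s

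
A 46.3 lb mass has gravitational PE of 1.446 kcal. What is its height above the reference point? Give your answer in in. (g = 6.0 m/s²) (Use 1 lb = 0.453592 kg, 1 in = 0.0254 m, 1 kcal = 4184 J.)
Convert to SI: m = 21.0013 kg, PE = 6050.06 J
h = PE/(mg) = 6050.06/(21.0013·6.0) = 48.0134 m = 1890 in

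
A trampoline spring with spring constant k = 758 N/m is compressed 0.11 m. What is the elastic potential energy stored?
PE = ½kx² = ½(758)(0.11)² = 4.586 J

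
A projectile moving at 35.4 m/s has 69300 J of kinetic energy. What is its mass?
m = 2·KE/v² = 2·69300/(35.4)² = 110.6 kg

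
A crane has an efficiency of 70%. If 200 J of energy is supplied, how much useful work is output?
W_out = η·W_in = 0.7·200 = 140.0 J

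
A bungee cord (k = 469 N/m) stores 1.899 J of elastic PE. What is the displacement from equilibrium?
x = √(2·PE/k) = √(2·1.899/469) = 0.08999 m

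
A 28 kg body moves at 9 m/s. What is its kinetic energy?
KE = ½mv² = ½(28)(9)² = 1134.0 J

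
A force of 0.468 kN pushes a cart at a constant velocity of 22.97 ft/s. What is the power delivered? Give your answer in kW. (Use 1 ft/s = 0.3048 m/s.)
Convert to SI: F = 468.0 N, v = 7.00126 m/s
P = Fv = (468.0)(7.00126) = 3276.59 W = 3.277 kW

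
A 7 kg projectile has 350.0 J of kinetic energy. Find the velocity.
v = √(2·KE/m) = √(2·350.0/7) = 10.0 m/s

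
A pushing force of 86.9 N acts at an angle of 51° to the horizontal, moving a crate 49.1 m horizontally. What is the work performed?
W = F·d·cosθ = (86.9)(49.1)cos(51°) = 2685 J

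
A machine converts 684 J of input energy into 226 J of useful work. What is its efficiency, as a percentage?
η = W_out/W_in = 226/684 = 33.04%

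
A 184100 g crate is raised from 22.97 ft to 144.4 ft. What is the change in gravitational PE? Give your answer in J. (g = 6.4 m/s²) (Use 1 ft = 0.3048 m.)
Convert to SI: m = 184.1 kg, Δh = 37.0119 m
ΔPE = mgΔh = (184.1)(6.4)(37.0119) = 43610 J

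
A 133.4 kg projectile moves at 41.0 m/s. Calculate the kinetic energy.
KE = ½mv² = ½(133.4)(41.0)² = 112100 J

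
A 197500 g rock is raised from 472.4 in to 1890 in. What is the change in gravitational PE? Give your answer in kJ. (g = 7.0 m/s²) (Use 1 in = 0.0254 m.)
Convert to SI: m = 197.5 kg, Δh = 36.007 m
ΔPE = mgΔh = (197.5)(7.0)(36.007) = 49779.7 J = 49.78 kJ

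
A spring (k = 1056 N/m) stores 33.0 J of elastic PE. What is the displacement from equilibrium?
x = √(2·PE/k) = √(2·33.0/1056) = 0.25 m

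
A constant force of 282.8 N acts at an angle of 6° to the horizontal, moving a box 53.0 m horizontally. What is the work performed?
W = F·d·cosθ = (282.8)(53.0)cos(6°) = 14910 J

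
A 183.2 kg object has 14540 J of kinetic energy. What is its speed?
v = √(2·KE/m) = √(2·14540/183.2) = 12.6 m/s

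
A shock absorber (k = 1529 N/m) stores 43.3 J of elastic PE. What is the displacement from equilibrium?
x = √(2·PE/k) = √(2·43.3/1529) = 0.238 m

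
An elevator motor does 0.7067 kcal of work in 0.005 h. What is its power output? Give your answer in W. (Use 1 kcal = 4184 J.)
Convert to SI: W = 2956.83 J, t = 18.0 s
P = W/t = 2956.83/18.0 = 164.3 W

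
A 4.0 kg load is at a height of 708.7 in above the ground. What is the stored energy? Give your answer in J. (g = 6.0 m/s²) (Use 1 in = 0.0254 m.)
Convert to SI: m = 4.0 kg, h = 18.001 m
PE = mgh = (4.0)(6.0)(18.001) = 432.0 J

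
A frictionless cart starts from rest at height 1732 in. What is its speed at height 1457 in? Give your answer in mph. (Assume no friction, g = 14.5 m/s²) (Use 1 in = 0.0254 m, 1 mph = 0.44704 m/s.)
Convert to SI: h₁−h₂ = 6.985 m
mgh₁ = mgh₂ + ½mv² ⇒ v = √(2g(h₁−h₂)) = √(2·14.5·6.985) = 14.2325 m/s = 31.84 mph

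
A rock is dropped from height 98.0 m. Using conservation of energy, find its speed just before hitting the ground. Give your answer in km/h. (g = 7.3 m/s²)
mgh = ½mv² ⇒ v = √(2gh) = √(2·7.3·98.0) = 37.8259 m/s = 136.2 km/h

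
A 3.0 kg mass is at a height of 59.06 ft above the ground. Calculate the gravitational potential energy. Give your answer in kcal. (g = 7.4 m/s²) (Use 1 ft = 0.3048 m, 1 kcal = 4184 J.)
Convert to SI: m = 3.0 kg, h = 18.0015 m
PE = mgh = (3.0)(7.4)(18.0015) = 399.633 J = 0.09551 kcal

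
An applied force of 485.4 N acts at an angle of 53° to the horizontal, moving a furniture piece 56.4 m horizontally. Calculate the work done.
W = F·d·cosθ = (485.4)(56.4)cos(53°) = 16480 J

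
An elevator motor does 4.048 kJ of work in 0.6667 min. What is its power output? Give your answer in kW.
Convert to SI: W = 4048.0 J, t = 40.002 s
P = W/t = 4048.0/40.002 = 101.195 W = 0.1012 kW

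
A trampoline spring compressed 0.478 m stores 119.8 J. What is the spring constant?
k = 2·PE/x² = 2·119.8/(0.478)² = 1049 N/m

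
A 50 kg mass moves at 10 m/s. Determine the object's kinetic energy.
KE = ½mv² = ½(50)(10)² = 2500.0 J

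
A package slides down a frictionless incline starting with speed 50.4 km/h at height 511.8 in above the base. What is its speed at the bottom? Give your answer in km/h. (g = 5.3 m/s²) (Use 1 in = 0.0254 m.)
Convert to SI: v₀ = 14.0 m/s, h = 12.9997 m
½mv₀² + mgh = ½mv² ⇒ v = √(v₀² + 2gh) = √(14.0² + 2·5.3·12.9997) = 18.2701 m/s = 65.77 km/h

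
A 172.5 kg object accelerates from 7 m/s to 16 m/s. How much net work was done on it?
W = ΔKE = ½m(v₂² − v₁²) = ½(172.5)(16² − 7²) = 17853.75 J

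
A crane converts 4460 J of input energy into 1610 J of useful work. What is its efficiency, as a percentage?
η = W_out/W_in = 1610/4460 = 36.1%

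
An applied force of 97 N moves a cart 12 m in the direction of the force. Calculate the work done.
W = F·d = (97)(12) = 1164 J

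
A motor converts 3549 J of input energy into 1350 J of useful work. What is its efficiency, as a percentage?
η = W_out/W_in = 1350/3549 = 38.04%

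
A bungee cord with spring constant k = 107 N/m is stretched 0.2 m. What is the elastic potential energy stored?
PE = ½kx² = ½(107)(0.2)² = 2.14 J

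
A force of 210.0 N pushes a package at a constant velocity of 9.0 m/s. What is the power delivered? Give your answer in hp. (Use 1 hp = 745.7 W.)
P = Fv = (210.0)(9.0) = 1890.0 W = 2.535 hp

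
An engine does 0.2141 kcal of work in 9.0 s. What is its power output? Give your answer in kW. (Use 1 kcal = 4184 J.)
Convert to SI: W = 895.794 J, t = 9.0 s
P = W/t = 895.794/9.0 = 99.5327 W = 0.09953 kW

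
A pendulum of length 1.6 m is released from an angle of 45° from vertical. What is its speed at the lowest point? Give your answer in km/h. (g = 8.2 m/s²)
h = L(1 − cosθ) = 1.6(1 − cos45°) = 0.468629 m
v = √(2gh) = √(2·8.2·0.468629) = 2.77228 m/s = 9.98 km/h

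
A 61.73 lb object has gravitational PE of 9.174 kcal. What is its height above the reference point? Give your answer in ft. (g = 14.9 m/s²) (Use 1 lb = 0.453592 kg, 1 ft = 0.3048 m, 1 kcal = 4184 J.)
Convert to SI: m = 28.0002 kg, PE = 38384.0 J
h = PE/(mg) = 38384.0/(28.0002·14.9) = 92.0031 m = 301.8 ft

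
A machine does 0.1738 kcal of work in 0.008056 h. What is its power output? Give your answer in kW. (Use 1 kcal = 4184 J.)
Convert to SI: W = 727.179 J, t = 29.0016 s
P = W/t = 727.179/29.0016 = 25.0738 W = 0.02507 kW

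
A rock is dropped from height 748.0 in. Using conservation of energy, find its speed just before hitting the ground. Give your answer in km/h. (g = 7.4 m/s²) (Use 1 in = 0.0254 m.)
Convert to SI: h = 18.9992 m
mgh = ½mv² ⇒ v = √(2gh) = √(2·7.4·18.9992) = 16.7687 m/s = 60.37 km/h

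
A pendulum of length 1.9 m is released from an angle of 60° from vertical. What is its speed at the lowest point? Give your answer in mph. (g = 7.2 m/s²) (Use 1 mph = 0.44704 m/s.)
h = L(1 − cosθ) = 1.9(1 − cos60°) = 0.95 m
v = √(2gh) = √(2·7.2·0.95) = 3.69865 m/s = 8.274 mph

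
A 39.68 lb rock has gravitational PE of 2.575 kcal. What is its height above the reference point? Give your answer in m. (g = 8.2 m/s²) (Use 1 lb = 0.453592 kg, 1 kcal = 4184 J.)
Convert to SI: m = 17.9985 kg, PE = 10773.8 J
h = PE/(mg) = 10773.8/(17.9985·8.2) = 73.0 m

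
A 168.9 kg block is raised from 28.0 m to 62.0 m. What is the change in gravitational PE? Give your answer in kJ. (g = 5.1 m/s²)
ΔPE = mgΔh = (168.9)(5.1)(34.0) = 29287.3 J = 29.29 kJ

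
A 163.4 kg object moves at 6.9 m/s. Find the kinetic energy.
KE = ½mv² = ½(163.4)(6.9)² = 3890 J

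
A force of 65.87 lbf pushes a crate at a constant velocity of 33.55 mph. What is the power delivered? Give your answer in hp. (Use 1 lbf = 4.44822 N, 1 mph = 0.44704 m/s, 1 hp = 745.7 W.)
Convert to SI: F = 293.004 N, v = 14.9982 m/s
P = Fv = (293.004)(14.9982) = 4394.53 W = 5.893 hp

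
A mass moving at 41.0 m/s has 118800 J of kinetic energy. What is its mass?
m = 2·KE/v² = 2·118800/(41.0)² = 141.3 kg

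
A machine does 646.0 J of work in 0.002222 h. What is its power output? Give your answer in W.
Convert to SI: W = 646.0 J, t = 7.9992 s
P = W/t = 646.0/7.9992 = 80.76 W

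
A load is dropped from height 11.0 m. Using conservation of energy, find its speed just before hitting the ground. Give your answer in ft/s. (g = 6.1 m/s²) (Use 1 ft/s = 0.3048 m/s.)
mgh = ½mv² ⇒ v = √(2gh) = √(2·6.1·11.0) = 11.5845 m/s = 38.01 ft/s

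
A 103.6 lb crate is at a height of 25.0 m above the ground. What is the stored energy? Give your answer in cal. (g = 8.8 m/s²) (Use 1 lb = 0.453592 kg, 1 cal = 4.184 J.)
Convert to SI: m = 46.9921 kg, h = 25.0 m
PE = mgh = (46.9921)(8.8)(25.0) = 10338.3 J = 2471 cal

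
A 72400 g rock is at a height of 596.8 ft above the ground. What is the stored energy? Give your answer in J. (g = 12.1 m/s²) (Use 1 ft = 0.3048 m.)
Convert to SI: m = 72.4 kg, h = 181.905 m
PE = mgh = (72.4)(12.1)(181.905) = 159400 J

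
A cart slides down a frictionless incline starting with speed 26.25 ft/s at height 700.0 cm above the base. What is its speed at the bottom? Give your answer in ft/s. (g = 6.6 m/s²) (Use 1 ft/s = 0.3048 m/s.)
Convert to SI: v₀ = 8.001 m/s, h = 7.0 m
½mv₀² + mgh = ½mv² ⇒ v = √(v₀² + 2gh) = √(8.001² + 2·6.6·7.0) = 12.5066 m/s = 41.03 ft/s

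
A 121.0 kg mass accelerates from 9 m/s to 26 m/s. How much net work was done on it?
W = ΔKE = ½m(v₂² − v₁²) = ½(121.0)(26² − 9²) = 35997.5 J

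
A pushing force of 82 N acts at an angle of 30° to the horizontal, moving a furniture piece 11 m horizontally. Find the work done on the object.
W = F·d·cosθ = (82)(11)cos(30°) = 781.2 J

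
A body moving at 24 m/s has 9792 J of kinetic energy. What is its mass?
m = 2·KE/v² = 2·9792/(24)² = 34.0 kg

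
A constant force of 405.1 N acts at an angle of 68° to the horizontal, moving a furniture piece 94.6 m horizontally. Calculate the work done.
W = F·d·cosθ = (405.1)(94.6)cos(68°) = 14360 J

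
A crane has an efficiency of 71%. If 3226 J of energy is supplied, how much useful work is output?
W_out = η·W_in = 0.71·3226 = 2290.46 J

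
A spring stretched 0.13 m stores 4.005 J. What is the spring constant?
k = 2·PE/x² = 2·4.005/(0.13)² = 474.0 N/m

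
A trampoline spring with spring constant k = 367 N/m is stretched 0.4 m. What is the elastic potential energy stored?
PE = ½kx² = ½(367)(0.4)² = 29.36 J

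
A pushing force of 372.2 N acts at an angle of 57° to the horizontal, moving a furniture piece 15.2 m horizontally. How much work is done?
W = F·d·cosθ = (372.2)(15.2)cos(57°) = 3081 J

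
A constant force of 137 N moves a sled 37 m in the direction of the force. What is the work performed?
W = F·d = (137)(37) = 5069 J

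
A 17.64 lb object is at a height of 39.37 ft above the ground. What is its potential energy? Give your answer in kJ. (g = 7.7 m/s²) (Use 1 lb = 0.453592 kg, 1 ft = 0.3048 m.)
Convert to SI: m = 8.00136 kg, h = 12.0 m
PE = mgh = (8.00136)(7.7)(12.0) = 739.324 J = 0.7393 kJ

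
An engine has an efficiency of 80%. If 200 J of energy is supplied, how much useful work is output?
W_out = η·W_in = 0.8·200 = 160.0 J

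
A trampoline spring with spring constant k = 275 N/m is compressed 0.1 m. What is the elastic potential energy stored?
PE = ½kx² = ½(275)(0.1)² = 1.375 J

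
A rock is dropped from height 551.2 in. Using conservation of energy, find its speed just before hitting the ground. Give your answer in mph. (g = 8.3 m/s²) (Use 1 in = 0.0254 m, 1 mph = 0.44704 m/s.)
Convert to SI: h = 14.0005 m
mgh = ½mv² ⇒ v = √(2gh) = √(2·8.3·14.0005) = 15.2449 m/s = 34.1 mph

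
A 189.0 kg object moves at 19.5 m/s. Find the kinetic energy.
KE = ½mv² = ½(189.0)(19.5)² = 35930 J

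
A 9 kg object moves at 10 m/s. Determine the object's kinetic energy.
KE = ½mv² = ½(9)(10)² = 450.0 J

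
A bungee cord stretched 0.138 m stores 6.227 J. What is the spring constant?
k = 2·PE/x² = 2·6.227/(0.138)² = 654.0 N/m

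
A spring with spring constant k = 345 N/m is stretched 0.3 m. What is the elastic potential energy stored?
PE = ½kx² = ½(345)(0.3)² = 15.53 J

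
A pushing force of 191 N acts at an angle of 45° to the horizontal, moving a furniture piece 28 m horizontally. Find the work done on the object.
W = F·d·cosθ = (191)(28)cos(45°) = 3782 J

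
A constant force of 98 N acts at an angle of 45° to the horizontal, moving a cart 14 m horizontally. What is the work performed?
W = F·d·cosθ = (98)(14)cos(45°) = 970.2 J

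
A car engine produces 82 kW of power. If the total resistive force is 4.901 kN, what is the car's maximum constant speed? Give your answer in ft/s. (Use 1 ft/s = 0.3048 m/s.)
Convert to SI: F = 4901.0 N
P = Fv ⇒ v = P/F = 82000 W/4901.0 N = 16.7313 m/s = 54.89 ft/s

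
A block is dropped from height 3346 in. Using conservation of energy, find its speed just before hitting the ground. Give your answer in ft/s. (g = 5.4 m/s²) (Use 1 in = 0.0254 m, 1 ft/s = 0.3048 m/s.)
Convert to SI: h = 84.9884 m
mgh = ½mv² ⇒ v = √(2gh) = √(2·5.4·84.9884) = 30.2964 m/s = 99.4 ft/s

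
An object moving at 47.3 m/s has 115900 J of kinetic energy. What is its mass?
m = 2·KE/v² = 2·115900/(47.3)² = 103.6 kg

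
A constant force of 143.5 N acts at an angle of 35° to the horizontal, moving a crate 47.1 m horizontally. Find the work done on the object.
W = F·d·cosθ = (143.5)(47.1)cos(35°) = 5537 J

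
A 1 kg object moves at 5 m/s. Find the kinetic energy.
KE = ½mv² = ½(1)(5)² = 12.5 J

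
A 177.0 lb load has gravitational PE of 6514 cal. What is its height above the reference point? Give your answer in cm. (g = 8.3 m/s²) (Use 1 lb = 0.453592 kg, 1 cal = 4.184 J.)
Convert to SI: m = 80.2858 kg, PE = 27254.6 J
h = PE/(mg) = 27254.6/(80.2858·8.3) = 40.8999 m = 4090 cm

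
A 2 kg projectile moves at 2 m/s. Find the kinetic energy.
KE = ½mv² = ½(2)(2)² = 4.0 J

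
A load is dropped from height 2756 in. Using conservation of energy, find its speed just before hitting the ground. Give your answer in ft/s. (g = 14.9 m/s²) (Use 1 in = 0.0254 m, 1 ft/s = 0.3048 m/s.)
Convert to SI: h = 70.0024 m
mgh = ½mv² ⇒ v = √(2gh) = √(2·14.9·70.0024) = 45.6735 m/s = 149.8 ft/s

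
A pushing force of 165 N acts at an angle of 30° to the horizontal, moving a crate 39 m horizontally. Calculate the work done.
W = F·d·cosθ = (165)(39)cos(30°) = 5573 J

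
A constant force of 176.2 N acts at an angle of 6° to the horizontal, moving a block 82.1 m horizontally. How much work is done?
W = F·d·cosθ = (176.2)(82.1)cos(6°) = 14390 J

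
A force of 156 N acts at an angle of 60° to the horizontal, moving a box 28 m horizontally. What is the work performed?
W = F·d·cosθ = (156)(28)cos(60°) = 2184 J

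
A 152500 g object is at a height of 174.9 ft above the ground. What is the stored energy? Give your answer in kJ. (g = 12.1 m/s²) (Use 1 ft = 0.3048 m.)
Convert to SI: m = 152.5 kg, h = 53.3095 m
PE = mgh = (152.5)(12.1)(53.3095) = 98369.4 J = 98.37 kJ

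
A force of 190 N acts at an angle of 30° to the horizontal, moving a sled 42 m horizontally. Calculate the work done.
W = F·d·cosθ = (190)(42)cos(30°) = 6911 J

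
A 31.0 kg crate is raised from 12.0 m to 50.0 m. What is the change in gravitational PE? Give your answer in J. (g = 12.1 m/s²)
ΔPE = mgΔh = (31.0)(12.1)(38.0) = 14250 J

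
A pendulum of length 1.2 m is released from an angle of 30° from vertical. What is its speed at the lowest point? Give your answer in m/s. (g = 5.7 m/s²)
h = L(1 − cosθ) = 1.2(1 − cos30°) = 0.16077 m
v = √(2gh) = √(2·5.7·0.16077) = 1.354 m/s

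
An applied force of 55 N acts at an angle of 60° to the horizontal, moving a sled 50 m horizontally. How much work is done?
W = F·d·cosθ = (55)(50)cos(60°) = 1375 J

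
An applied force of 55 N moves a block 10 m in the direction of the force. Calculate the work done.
W = F·d = (55)(10) = 550.0 J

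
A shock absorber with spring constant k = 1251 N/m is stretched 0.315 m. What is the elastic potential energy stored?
PE = ½kx² = ½(1251)(0.315)² = 62.07 J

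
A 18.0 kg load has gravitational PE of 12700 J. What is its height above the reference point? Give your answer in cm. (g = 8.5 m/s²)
h = PE/(mg) = 12700.0/(18.0·8.5) = 83.0065 m = 8301 cm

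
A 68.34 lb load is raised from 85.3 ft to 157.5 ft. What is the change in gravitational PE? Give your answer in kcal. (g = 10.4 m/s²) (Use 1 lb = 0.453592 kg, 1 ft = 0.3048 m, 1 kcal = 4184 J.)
Convert to SI: m = 30.9985 kg, Δh = 22.0066 m
ΔPE = mgΔh = (30.9985)(10.4)(22.0066) = 7094.57 J = 1.696 kcal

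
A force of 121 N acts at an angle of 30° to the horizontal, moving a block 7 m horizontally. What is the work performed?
W = F·d·cosθ = (121)(7)cos(30°) = 733.5 J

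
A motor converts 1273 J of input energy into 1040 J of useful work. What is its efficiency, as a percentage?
η = W_out/W_in = 1040/1273 = 81.7%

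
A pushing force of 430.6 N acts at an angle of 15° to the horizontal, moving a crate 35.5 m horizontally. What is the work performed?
W = F·d·cosθ = (430.6)(35.5)cos(15°) = 14770 J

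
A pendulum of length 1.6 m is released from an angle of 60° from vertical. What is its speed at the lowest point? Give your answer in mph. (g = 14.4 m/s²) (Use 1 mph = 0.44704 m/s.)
h = L(1 − cosθ) = 1.6(1 − cos60°) = 0.8 m
v = √(2gh) = √(2·14.4·0.8) = 4.8 m/s = 10.74 mph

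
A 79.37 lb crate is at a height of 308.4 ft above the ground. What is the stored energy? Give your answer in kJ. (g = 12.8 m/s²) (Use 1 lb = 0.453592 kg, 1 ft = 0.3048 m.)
Convert to SI: m = 36.0016 kg, h = 94.0003 m
PE = mgh = (36.0016)(12.8)(94.0003) = 43317.3 J = 43.32 kJ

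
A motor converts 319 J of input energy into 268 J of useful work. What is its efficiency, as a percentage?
η = W_out/W_in = 268/319 = 84.01%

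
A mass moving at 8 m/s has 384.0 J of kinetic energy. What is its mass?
m = 2·KE/v² = 2·384.0/(8)² = 12.0 kg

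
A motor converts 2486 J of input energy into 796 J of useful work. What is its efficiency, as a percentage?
η = W_out/W_in = 796/2486 = 32.02%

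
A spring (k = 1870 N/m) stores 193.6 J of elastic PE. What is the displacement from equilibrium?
x = √(2·PE/k) = √(2·193.6/1870) = 0.455 m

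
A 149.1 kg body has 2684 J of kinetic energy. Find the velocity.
v = √(2·KE/m) = √(2·2684/149.1) = 6.0 m/s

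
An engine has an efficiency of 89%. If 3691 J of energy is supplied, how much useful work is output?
W_out = η·W_in = 0.89·3691 = 3284.99 J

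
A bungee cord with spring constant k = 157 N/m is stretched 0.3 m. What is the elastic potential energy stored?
PE = ½kx² = ½(157)(0.3)² = 7.065 J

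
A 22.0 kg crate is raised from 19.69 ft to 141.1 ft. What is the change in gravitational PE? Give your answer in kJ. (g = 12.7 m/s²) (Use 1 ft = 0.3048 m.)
Convert to SI: m = 22.0 kg, Δh = 37.0058 m
ΔPE = mgΔh = (22.0)(12.7)(37.0058) = 10339.4 J = 10.34 kJ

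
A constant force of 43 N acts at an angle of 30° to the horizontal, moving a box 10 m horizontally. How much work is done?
W = F·d·cosθ = (43)(10)cos(30°) = 372.4 J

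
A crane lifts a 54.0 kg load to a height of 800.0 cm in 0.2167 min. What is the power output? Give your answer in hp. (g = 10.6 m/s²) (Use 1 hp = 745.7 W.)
Convert to SI: m = 54.0 kg, h = 8.0 m, t = 13.002 s
P = mgh/t = (54.0)(10.6)(8.0)/13.002 = 352.192 W = 0.4723 hp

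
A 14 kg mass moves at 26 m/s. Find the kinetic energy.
KE = ½mv² = ½(14)(26)² = 4732.0 J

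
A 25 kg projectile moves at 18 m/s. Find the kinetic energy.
KE = ½mv² = ½(25)(18)² = 4050.0 J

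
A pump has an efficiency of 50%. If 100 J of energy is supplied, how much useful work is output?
W_out = η·W_in = 0.5·100 = 50.0 J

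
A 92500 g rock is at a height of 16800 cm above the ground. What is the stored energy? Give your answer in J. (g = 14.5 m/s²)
Convert to SI: m = 92.5 kg, h = 168.0 m
PE = mgh = (92.5)(14.5)(168.0) = 225300 J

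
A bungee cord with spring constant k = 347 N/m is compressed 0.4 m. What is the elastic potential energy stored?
PE = ½kx² = ½(347)(0.4)² = 27.76 J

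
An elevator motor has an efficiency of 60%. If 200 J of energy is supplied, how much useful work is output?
W_out = η·W_in = 0.6·200 = 120.0 J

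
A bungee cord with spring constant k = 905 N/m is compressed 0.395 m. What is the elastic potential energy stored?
PE = ½kx² = ½(905)(0.395)² = 70.6 J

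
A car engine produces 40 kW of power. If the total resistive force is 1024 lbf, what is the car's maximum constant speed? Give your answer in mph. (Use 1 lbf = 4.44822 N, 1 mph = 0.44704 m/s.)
Convert to SI: F = 4554.98 N
P = Fv ⇒ v = P/F = 40000 W/4554.98 N = 8.7816 m/s = 19.64 mph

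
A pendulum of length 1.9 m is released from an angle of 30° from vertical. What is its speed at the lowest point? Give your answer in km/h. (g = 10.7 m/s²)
h = L(1 − cosθ) = 1.9(1 − cos30°) = 0.254552 m
v = √(2gh) = √(2·10.7·0.254552) = 2.33397 m/s = 8.402 km/h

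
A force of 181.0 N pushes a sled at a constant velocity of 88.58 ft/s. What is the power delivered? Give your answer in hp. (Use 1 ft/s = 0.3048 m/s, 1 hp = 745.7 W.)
Convert to SI: F = 181.0 N, v = 26.9992 m/s
P = Fv = (181.0)(26.9992) = 4886.85 W = 6.553 hp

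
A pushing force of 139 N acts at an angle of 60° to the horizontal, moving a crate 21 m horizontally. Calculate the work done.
W = F·d·cosθ = (139)(21)cos(60°) = 1460 J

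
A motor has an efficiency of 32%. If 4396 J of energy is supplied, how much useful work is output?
W_out = η·W_in = 0.32·4396 = 1406.72 J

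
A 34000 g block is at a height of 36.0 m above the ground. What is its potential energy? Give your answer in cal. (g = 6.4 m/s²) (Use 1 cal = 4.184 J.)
Convert to SI: m = 34.0 kg, h = 36.0 m
PE = mgh = (34.0)(6.4)(36.0) = 7833.6 J = 1872 cal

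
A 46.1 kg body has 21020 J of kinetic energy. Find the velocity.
v = √(2·KE/m) = √(2·21020/46.1) = 30.2 m/s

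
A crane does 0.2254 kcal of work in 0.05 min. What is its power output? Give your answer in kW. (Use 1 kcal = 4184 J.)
Convert to SI: W = 943.074 J, t = 3.0 s
P = W/t = 943.074/3.0 = 314.358 W = 0.3144 kW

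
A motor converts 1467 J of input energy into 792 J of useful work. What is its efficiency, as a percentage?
η = W_out/W_in = 792/1467 = 53.99%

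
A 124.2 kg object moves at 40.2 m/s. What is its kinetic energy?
KE = ½mv² = ½(124.2)(40.2)² = 100400 J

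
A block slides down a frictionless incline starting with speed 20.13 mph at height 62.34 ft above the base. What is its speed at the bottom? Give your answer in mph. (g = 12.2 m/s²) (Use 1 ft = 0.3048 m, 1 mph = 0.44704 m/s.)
Convert to SI: v₀ = 8.99892 m/s, h = 19.0012 m
½mv₀² + mgh = ½mv² ⇒ v = √(v₀² + 2gh) = √(8.99892² + 2·12.2·19.0012) = 23.3369 m/s = 52.2 mph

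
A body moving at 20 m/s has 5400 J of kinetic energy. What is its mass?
m = 2·KE/v² = 2·5400/(20)² = 27.0 kg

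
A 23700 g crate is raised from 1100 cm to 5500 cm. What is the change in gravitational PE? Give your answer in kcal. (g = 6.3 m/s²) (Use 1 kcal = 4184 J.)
Convert to SI: m = 23.7 kg, Δh = 44.0 m
ΔPE = mgΔh = (23.7)(6.3)(44.0) = 6569.64 J = 1.57 kcal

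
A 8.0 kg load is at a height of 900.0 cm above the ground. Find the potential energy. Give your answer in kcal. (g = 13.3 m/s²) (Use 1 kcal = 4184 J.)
Convert to SI: m = 8.0 kg, h = 9.0 m
PE = mgh = (8.0)(13.3)(9.0) = 957.6 J = 0.2289 kcal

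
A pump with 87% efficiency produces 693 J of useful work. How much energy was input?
W_in = W_out/η = 693/0.87 = 796.6 J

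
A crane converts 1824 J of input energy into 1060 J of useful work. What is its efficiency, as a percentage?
η = W_out/W_in = 1060/1824 = 58.11%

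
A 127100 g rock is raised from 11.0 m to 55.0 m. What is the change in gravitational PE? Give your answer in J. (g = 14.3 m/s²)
Convert to SI: m = 127.1 kg, Δh = 44.0 m
ΔPE = mgΔh = (127.1)(14.3)(44.0) = 79970 J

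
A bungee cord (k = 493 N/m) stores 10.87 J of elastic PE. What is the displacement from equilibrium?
x = √(2·PE/k) = √(2·10.87/493) = 0.21 m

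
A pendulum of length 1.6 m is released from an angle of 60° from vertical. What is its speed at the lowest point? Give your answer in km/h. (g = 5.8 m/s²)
h = L(1 − cosθ) = 1.6(1 − cos60°) = 0.8 m
v = √(2gh) = √(2·5.8·0.8) = 3.04631 m/s = 10.97 km/h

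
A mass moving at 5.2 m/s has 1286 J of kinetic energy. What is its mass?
m = 2·KE/v² = 2·1286/(5.2)² = 95.12 kg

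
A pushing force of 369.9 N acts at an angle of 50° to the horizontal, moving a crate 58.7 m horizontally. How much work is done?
W = F·d·cosθ = (369.9)(58.7)cos(50°) = 13960 J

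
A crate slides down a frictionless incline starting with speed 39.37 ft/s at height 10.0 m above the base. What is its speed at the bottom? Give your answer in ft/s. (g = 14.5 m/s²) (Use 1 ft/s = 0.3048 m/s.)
Convert to SI: v₀ = 12.0 m/s, h = 10.0 m
½mv₀² + mgh = ½mv² ⇒ v = √(v₀² + 2gh) = √(12.0² + 2·14.5·10.0) = 20.8327 m/s = 68.35 ft/s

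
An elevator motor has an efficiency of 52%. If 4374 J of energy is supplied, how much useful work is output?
W_out = η·W_in = 0.52·4374 = 2274.48 J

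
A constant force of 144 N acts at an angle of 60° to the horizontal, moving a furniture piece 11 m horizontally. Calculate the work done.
W = F·d·cosθ = (144)(11)cos(60°) = 792.0 J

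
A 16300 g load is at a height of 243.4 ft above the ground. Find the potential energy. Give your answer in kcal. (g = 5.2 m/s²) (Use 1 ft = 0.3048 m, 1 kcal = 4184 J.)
Convert to SI: m = 16.3 kg, h = 74.1883 m
PE = mgh = (16.3)(5.2)(74.1883) = 6288.2 J = 1.503 kcal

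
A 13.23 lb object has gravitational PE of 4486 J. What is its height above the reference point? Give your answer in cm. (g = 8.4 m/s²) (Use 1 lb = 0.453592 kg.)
Convert to SI: m = 6.00102 kg, PE = 4486.0 J
h = PE/(mg) = 4486.0/(6.00102·8.4) = 88.9928 m = 8899 cm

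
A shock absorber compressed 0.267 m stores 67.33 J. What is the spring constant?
k = 2·PE/x² = 2·67.33/(0.267)² = 1889 N/m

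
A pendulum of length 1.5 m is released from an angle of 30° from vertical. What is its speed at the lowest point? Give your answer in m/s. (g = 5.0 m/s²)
h = L(1 − cosθ) = 1.5(1 − cos30°) = 0.200962 m
v = √(2gh) = √(2·5.0·0.200962) = 1.418 m/s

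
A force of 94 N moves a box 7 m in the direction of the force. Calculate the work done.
W = F·d = (94)(7) = 658.0 J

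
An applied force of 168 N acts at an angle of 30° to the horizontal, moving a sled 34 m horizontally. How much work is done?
W = F·d·cosθ = (168)(34)cos(30°) = 4947 J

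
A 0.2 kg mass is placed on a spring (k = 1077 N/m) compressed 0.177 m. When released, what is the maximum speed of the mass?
½kx² = ½mv² ⇒ v = x√(k/m) = (0.177)√(1077/0.2) = 12.99 m/s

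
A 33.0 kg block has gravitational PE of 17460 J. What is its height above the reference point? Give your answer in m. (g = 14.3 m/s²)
h = PE/(mg) = 17460.0/(33.0·14.3) = 37.0 m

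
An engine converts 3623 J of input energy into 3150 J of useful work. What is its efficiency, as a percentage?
η = W_out/W_in = 3150/3623 = 86.94%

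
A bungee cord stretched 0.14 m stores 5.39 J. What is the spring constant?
k = 2·PE/x² = 2·5.39/(0.14)² = 550.0 N/m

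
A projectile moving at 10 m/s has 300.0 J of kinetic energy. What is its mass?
m = 2·KE/v² = 2·300.0/(10)² = 6.0 kg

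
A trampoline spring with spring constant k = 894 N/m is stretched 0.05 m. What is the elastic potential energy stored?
PE = ½kx² = ½(894)(0.05)² = 1.118 J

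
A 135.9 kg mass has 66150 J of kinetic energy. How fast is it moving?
v = √(2·KE/m) = √(2·66150/135.9) = 31.2 m/s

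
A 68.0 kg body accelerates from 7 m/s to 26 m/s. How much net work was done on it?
W = ΔKE = ½m(v₂² − v₁²) = ½(68.0)(26² − 7²) = 21318.0 J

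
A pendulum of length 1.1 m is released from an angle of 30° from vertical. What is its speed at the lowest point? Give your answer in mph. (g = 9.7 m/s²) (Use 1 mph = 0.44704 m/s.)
h = L(1 − cosθ) = 1.1(1 − cos30°) = 0.147372 m
v = √(2gh) = √(2·9.7·0.147372) = 1.69086 m/s = 3.782 mph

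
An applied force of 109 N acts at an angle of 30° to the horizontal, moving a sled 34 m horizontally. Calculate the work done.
W = F·d·cosθ = (109)(34)cos(30°) = 3209 J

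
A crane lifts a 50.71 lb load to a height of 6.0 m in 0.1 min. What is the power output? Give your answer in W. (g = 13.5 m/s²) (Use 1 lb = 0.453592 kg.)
Convert to SI: m = 23.0017 kg, h = 6.0 m, t = 6.0 s
P = mgh/t = (23.0017)(13.5)(6.0)/6.0 = 310.5 W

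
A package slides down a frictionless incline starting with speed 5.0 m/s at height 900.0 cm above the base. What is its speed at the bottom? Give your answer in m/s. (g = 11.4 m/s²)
Convert to SI: v₀ = 5.0 m/s, h = 9.0 m
½mv₀² + mgh = ½mv² ⇒ v = √(v₀² + 2gh) = √(5.0² + 2·11.4·9.0) = 15.17 m/s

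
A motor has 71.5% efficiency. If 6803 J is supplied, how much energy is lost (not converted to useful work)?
W_lost = W_in(1 − η) = 6803·(1 − 0.715) = 1939 J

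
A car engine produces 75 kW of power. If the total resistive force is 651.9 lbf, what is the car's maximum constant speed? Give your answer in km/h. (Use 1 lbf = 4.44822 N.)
Convert to SI: F = 2899.79 N
P = Fv ⇒ v = P/F = 75000 W/2899.79 N = 25.8639 m/s = 93.11 km/h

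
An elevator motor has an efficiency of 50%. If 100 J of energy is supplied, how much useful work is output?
W_out = η·W_in = 0.5·100 = 50.0 J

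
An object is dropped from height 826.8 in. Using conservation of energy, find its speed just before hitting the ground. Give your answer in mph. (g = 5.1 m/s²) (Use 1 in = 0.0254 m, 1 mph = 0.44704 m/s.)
Convert to SI: h = 21.0007 m
mgh = ½mv² ⇒ v = √(2gh) = √(2·5.1·21.0007) = 14.6358 m/s = 32.74 mph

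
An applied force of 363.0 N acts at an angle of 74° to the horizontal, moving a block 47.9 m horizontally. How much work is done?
W = F·d·cosθ = (363.0)(47.9)cos(74°) = 4793 J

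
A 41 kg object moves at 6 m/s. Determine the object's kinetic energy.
KE = ½mv² = ½(41)(6)² = 738.0 J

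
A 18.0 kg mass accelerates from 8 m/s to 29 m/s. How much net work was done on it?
W = ΔKE = ½m(v₂² − v₁²) = ½(18.0)(29² − 8²) = 6993.0 J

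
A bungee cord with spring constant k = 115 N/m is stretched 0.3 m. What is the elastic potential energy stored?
PE = ½kx² = ½(115)(0.3)² = 5.175 J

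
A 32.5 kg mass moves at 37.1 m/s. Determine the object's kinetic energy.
KE = ½mv² = ½(32.5)(37.1)² = 22370 J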